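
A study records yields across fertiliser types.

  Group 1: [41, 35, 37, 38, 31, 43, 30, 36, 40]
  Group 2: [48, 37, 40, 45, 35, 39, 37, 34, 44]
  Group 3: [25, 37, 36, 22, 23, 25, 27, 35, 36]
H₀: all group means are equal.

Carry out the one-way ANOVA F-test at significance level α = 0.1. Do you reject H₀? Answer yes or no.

Group means [36.78, 39.89, 29.56], grand mean 35.407
SSB = Σnᵢ(x̄ᵢ−x̄)² = 505.852; SSW = ΣΣ(x−x̄ᵢ)² = 652.667
MSB = 505.852/2 = 252.9259; MSW = 652.667/24 = 27.1944
F = MSB/MSW = 9.3006
df = (2, 24)
p-value (upper-tail) = 0.00102
At α=0.1: p < α → reject H₀

reject H₀: yes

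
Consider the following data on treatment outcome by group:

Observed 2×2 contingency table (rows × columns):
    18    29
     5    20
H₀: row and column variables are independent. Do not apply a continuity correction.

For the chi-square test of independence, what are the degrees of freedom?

df = (r−1)(c−1) = (2−1)·(2−1) = 1

degrees of freedom = 1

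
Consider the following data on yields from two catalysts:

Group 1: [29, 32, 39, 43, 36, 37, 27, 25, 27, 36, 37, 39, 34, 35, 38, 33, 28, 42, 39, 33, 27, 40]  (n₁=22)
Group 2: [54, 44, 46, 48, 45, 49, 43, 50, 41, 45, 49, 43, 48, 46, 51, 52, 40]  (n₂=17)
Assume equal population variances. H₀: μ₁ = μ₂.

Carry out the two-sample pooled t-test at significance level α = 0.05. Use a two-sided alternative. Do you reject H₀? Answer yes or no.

reject H₀: yes

x̄₁=34.364, s₁=5.305, n₁=22
x̄₂=46.706, s₂=3.901, n₂=17
s_p² = [21·5.305² + 16·3.901²]/37 = 22.5573
SE = √(s_p²·(1/22+1/17)) = 1.5337
t = (34.364−46.706)/1.5337 = -8.0474
df = 37
p-value (two-sided) = 0.00000
At α=0.05: p < α → reject H₀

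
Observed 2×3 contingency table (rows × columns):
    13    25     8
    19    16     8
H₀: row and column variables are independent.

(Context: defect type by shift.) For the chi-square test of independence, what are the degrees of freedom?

degrees of freedom = 2

df = (r−1)(c−1) = (2−1)·(3−1) = 2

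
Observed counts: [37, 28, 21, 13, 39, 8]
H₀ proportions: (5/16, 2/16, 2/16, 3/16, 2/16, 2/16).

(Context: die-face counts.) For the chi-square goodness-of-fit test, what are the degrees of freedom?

df = k − 1 = 6 − 1 = 5

degrees of freedom = 5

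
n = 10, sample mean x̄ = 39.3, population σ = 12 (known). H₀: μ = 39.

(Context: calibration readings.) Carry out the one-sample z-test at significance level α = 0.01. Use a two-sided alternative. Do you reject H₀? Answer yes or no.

reject H₀: no

SE = σ/√n = 12/√10 = 3.7947
z = (x̄−μ₀)/SE = (39.3−39)/3.7947 = 0.0791
p-value (two-sided) = 0.93699
At α=0.01: p ≥ α → fail to reject H₀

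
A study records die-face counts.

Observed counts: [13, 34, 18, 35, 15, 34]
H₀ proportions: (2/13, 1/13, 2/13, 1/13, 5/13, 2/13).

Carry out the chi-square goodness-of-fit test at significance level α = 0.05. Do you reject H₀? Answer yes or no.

n = 149; E_i = n·p_i = [22.92, 11.46, 22.92, 11.46, 57.31, 22.92]
χ² = (13−22.92)²/22.92 + (34−11.46)²/11.46 + (18−22.92)²/22.92 + (35−11.46)²/11.46 + (15−57.31)²/57.31 + (34−22.92)²/22.92 = 134.6007
df = 5
p-value (upper-tail) = 0.00000
At α=0.05: p < α → reject H₀

reject H₀: yes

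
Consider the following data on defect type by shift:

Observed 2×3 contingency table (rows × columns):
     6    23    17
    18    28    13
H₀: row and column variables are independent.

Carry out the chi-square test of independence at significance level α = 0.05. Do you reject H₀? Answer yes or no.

reject H₀: no

Row totals [46, 59], col totals [24, 51, 30], n=105
χ² = (6−10.51)²/10.51 + (23−22.34)²/22.34 + (17−13.14)²/13.14 + (18−13.49)²/13.49 + (28−28.66)²/28.66 + (13−16.86)²/16.86 = 5.4983
df = 2
p-value (upper-tail) = 0.06398
At α=0.05: p ≥ α → fail to reject H₀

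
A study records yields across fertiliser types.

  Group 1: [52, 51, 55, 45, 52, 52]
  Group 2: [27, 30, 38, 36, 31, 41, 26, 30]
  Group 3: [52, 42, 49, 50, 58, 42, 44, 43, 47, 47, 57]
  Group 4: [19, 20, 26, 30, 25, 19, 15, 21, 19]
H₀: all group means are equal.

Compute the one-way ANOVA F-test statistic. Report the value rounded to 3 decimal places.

test statistic = 65.953

Group means [51.17, 32.38, 48.27, 21.56], grand mean 37.971
SSB = Σnᵢ(x̄ᵢ−x̄)² = 4887.858; SSW = ΣΣ(x−x̄ᵢ)² = 741.112
MSB = 4887.858/3 = 1629.2861; MSW = 741.112/30 = 24.7037
F = MSB/MSW = 65.9530
df = (3, 30)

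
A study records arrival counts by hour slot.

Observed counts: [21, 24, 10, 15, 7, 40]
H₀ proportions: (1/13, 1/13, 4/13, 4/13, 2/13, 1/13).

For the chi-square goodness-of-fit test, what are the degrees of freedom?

df = k − 1 = 6 − 1 = 5

degrees of freedom = 5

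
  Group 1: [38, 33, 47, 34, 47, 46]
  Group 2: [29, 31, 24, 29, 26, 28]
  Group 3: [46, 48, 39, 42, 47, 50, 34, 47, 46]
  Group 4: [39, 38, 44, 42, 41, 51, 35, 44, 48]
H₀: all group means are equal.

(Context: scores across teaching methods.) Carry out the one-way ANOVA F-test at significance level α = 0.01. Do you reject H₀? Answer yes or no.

reject H₀: yes

Group means [40.83, 27.83, 44.33, 42.44], grand mean 39.767
SSB = Σnᵢ(x̄ᵢ−x̄)² = 1113.478; SSW = ΣΣ(x−x̄ᵢ)² = 653.889
MSB = 1113.478/3 = 371.1593; MSW = 653.889/26 = 25.1496
F = MSB/MSW = 14.7581
df = (3, 26)
p-value (upper-tail) = 0.00001
At α=0.01: p < α → reject H₀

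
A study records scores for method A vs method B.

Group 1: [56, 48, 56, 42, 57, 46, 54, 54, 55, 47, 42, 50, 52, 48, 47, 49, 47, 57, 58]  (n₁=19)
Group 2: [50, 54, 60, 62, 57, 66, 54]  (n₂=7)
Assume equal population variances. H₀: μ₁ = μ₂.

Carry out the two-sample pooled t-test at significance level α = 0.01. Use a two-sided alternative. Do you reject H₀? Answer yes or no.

reject H₀: yes

x̄₁=50.789, s₁=5.073, n₁=19
x̄₂=57.571, s₂=5.473, n₂=7
s_p² = [18·5.073² + 6·5.473²]/24 = 26.7863
SE = √(s_p²·(1/19+1/7)) = 2.2883
t = (50.789−57.571)/2.2883 = -2.9637
df = 24
p-value (two-sided) = 0.00676
At α=0.01: p < α → reject H₀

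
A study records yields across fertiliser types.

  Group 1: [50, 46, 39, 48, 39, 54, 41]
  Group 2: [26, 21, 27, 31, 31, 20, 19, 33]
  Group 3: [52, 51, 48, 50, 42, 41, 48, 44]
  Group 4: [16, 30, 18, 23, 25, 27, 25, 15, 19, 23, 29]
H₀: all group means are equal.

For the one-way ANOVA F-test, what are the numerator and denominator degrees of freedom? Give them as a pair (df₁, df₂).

degrees of freedom = [3, 30]

k = 4 groups, N = 34 total
df = (k−1, N−k) = (4−1, 34−4) = (3, 30)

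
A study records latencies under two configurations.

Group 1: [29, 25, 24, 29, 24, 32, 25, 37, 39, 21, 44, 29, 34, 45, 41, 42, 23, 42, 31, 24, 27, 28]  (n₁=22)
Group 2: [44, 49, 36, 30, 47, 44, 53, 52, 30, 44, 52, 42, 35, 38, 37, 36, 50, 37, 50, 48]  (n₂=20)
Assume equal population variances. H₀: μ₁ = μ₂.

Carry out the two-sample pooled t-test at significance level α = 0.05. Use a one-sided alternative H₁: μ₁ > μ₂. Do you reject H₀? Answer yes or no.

x̄₁=31.591, s₁=7.651, n₁=22
x̄₂=42.700, s₂=7.385, n₂=20
s_p² = [21·7.651² + 19·7.385²]/40 = 56.6380
SE = √(s_p²·(1/22+1/20)) = 2.3252
t = (31.591−42.700)/2.3252 = -4.7778
df = 40
p-value (one-sided, H₁ greater) = 0.99999
At α=0.05: p ≥ α → fail to reject H₀

reject H₀: no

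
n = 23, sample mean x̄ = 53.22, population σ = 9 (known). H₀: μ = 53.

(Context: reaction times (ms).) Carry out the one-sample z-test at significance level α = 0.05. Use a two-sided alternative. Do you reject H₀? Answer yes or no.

SE = σ/√n = 9/√23 = 1.8766
z = (x̄−μ₀)/SE = (53.22−53)/1.8766 = 0.1172
p-value (two-sided) = 0.90668
At α=0.05: p ≥ α → fail to reject H₀

reject H₀: no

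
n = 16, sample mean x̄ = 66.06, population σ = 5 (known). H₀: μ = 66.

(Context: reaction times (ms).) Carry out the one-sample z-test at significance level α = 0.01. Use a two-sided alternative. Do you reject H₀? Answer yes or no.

SE = σ/√n = 5/√16 = 1.2500
z = (x̄−μ₀)/SE = (66.06−66)/1.2500 = 0.0480
p-value (two-sided) = 0.96172
At α=0.01: p ≥ α → fail to reject H₀

reject H₀: no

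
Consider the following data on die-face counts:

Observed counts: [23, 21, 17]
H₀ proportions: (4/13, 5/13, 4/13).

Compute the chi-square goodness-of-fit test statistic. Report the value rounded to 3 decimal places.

test statistic = 1.379

n = 61; E_i = n·p_i = [18.77, 23.46, 18.77]
χ² = (23−18.77)²/18.77 + (21−23.46)²/23.46 + (17−18.77)²/18.77 = 1.3787
df = 2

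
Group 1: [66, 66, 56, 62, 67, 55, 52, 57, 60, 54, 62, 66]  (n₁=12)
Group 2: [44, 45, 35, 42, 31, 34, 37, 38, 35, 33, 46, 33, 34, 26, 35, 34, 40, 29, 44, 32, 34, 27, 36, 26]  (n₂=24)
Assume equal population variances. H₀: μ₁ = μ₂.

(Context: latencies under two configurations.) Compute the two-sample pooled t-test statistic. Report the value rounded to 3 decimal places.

x̄₁=60.250, s₁=5.345, n₁=12
x̄₂=35.417, s₂=5.770, n₂=24
s_p² = [11·5.345² + 23·5.770²]/34 = 31.7672
SE = √(s_p²·(1/12+1/24)) = 1.9927
t = (60.250−35.417)/1.9927 = 12.4621
df = 34

test statistic = 12.462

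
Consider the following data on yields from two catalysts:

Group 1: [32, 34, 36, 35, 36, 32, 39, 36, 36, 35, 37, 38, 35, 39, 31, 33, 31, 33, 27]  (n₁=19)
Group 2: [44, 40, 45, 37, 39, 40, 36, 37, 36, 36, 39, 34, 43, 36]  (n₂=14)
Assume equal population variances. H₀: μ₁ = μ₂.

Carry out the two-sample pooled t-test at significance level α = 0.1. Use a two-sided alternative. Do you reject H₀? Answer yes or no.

reject H₀: yes

x̄₁=34.474, s₁=3.044, n₁=19
x̄₂=38.714, s₂=3.361, n₂=14
s_p² = [18·3.044² + 13·3.361²]/31 = 10.1159
SE = √(s_p²·(1/19+1/14)) = 1.1203
t = (34.474−38.714)/1.1203 = -3.7854
df = 31
p-value (two-sided) = 0.00066
At α=0.1: p < α → reject H₀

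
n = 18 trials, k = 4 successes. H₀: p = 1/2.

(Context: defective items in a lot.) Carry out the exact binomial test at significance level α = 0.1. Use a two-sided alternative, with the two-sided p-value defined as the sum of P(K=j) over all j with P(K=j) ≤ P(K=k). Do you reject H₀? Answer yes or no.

reject H₀: yes

Exact binomial: n=18, k=4, p₀=1/2=0.5000
P(X=j) = C(n,j)·p₀^j·(1−p₀)^(n−j); p = Σ P(X=j) over j with P(X=j) ≤ P(X=4)
p-value (two-sided) = 0.03088
At α=0.1: p < α → reject H₀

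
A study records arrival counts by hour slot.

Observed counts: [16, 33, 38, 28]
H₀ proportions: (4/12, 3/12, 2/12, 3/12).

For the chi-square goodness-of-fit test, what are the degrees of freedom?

df = k − 1 = 4 − 1 = 3

degrees of freedom = 3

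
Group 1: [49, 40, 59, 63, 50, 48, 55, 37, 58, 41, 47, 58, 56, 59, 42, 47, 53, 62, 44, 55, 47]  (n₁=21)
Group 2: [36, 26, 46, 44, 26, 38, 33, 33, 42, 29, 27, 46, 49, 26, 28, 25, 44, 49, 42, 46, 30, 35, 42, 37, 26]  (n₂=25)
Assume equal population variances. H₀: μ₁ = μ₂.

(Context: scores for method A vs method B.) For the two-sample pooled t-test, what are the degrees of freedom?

degrees of freedom = 44

df = n₁ + n₂ − 2 = 21 + 25 − 2 = 44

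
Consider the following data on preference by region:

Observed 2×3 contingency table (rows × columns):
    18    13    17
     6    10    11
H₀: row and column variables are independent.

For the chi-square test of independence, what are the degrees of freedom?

degrees of freedom = 2

df = (r−1)(c−1) = (2−1)·(3−1) = 2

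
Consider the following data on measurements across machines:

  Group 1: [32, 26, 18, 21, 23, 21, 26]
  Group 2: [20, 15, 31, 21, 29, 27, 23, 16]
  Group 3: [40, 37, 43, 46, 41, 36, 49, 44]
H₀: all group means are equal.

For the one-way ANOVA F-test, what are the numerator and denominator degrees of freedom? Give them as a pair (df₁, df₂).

k = 3 groups, N = 23 total
df = (k−1, N−k) = (3−1, 23−3) = (2, 20)

degrees of freedom = [2, 20]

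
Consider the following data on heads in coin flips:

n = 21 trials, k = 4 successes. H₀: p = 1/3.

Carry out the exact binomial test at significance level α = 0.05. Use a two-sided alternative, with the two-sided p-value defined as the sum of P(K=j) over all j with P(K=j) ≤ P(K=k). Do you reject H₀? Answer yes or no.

Exact binomial: n=21, k=4, p₀=1/3=0.3333
P(X=j) = C(n,j)·p₀^j·(1−p₀)^(n−j); p = Σ P(X=j) over j with P(X=j) ≤ P(X=4)
p-value (two-sided) = 0.24594
At α=0.05: p ≥ α → fail to reject H₀

reject H₀: no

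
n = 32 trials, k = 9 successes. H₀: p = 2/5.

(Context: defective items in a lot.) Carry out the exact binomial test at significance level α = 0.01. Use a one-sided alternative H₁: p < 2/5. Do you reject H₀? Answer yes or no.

reject H₀: no

Exact binomial: n=32, k=9, p₀=2/5=0.4000
P(X≤9) from Σ C(n,i)·p₀^i·(1−p₀)^(n−i)
p-value (one-sided, H₁ less) = 0.11555
At α=0.01: p ≥ α → fail to reject H₀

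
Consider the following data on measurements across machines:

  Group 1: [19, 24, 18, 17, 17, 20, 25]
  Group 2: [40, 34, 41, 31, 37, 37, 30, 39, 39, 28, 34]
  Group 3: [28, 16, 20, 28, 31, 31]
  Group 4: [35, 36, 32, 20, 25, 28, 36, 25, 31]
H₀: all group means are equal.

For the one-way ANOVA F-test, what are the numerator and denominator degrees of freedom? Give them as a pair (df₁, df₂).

k = 4 groups, N = 33 total
df = (k−1, N−k) = (4−1, 33−4) = (3, 29)

degrees of freedom = [3, 29]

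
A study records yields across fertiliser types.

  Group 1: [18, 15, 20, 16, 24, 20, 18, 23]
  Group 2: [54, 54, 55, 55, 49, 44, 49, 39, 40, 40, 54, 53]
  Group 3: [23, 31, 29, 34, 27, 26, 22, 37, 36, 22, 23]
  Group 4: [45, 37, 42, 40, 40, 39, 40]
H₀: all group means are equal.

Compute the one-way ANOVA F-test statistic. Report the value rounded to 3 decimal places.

test statistic = 64.775

Group means [19.25, 48.83, 28.18, 40.43], grand mean 35.079
SSB = Σnᵢ(x̄ᵢ−x̄)² = 4998.246; SSW = ΣΣ(x−x̄ᵢ)² = 874.517
MSB = 4998.246/3 = 1666.0819; MSW = 874.517/34 = 25.7211
F = MSB/MSW = 64.7749
df = (3, 34)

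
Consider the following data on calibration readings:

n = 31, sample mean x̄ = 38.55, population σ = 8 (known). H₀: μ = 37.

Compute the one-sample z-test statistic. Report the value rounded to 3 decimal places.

test statistic = 1.079

SE = σ/√n = 8/√31 = 1.4368
z = (x̄−μ₀)/SE = (38.55−37)/1.4368 = 1.0788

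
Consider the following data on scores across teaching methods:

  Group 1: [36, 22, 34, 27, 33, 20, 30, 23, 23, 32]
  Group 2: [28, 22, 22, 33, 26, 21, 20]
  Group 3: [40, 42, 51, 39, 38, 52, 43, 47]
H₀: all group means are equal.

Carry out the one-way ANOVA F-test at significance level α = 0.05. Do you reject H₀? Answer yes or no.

reject H₀: yes

Group means [28.00, 24.57, 44.00], grand mean 32.160
SSB = Σnᵢ(x̄ᵢ−x̄)² = 1697.646; SSW = ΣΣ(x−x̄ᵢ)² = 631.714
MSB = 1697.646/2 = 848.8229; MSW = 631.714/22 = 28.7143
F = MSB/MSW = 29.5610
df = (2, 22)
p-value (upper-tail) = 0.00000
At α=0.05: p < α → reject H₀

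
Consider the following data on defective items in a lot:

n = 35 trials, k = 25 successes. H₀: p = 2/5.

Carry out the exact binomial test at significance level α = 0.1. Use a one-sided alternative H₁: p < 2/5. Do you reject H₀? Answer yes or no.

reject H₀: no

Exact binomial: n=35, k=25, p₀=2/5=0.4000
P(X≤25) from Σ C(n,i)·p₀^i·(1−p₀)^(n−i)
p-value (one-sided, H₁ less) = 0.99996
At α=0.1: p ≥ α → fail to reject H₀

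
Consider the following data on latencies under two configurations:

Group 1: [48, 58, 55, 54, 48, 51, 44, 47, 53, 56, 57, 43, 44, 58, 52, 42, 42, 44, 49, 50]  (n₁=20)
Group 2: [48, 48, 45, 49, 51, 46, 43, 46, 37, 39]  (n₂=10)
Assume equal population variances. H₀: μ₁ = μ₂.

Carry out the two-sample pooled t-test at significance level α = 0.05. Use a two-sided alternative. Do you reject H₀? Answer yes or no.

x̄₁=49.750, s₁=5.476, n₁=20
x̄₂=45.200, s₂=4.417, n₂=10
s_p² = [19·5.476² + 9·4.417²]/28 = 26.6196
SE = √(s_p²·(1/20+1/10)) = 1.9982
t = (49.750−45.200)/1.9982 = 2.2770
df = 28
p-value (two-sided) = 0.03063
At α=0.05: p < α → reject H₀

reject H₀: yes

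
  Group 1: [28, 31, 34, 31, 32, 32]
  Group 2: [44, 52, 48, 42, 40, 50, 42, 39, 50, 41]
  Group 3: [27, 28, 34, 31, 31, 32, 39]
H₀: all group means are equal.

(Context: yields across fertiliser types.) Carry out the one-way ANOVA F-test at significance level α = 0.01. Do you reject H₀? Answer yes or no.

reject H₀: yes

Group means [31.33, 44.80, 31.71], grand mean 37.304
SSB = Σnᵢ(x̄ᵢ−x̄)² = 994.508; SSW = ΣΣ(x−x̄ᵢ)² = 318.362
MSB = 994.508/2 = 497.2538; MSW = 318.362/20 = 15.9181
F = MSB/MSW = 31.2383
df = (2, 20)
p-value (upper-tail) = 0.00000
At α=0.01: p < α → reject H₀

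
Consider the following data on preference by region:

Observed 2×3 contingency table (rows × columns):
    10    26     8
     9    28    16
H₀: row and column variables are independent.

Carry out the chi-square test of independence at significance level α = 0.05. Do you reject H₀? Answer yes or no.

Row totals [44, 53], col totals [19, 54, 24], n=97
χ² = (10−8.62)²/8.62 + (26−24.49)²/24.49 + (8−10.89)²/10.89 + (9−10.38)²/10.38 + (28−29.51)²/29.51 + (16−13.11)²/13.11 = 1.9753
df = 2
p-value (upper-tail) = 0.37245
At α=0.05: p ≥ α → fail to reject H₀

reject H₀: no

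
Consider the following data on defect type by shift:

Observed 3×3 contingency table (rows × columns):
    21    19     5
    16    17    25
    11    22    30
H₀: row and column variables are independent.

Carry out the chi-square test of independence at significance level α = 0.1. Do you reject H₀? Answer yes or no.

Row totals [45, 58, 63], col totals [48, 58, 60], n=166
χ² = (21−13.01)²/13.01 + (19−15.72)²/15.72 + (5−16.27)²/16.27 + (16−16.77)²/16.77 + (17−20.27)²/20.27 + (25−20.96)²/20.96 + (11−18.22)²/18.22 + (22−22.01)²/22.01 + (30−22.77)²/22.77 = 19.8814
df = 4
p-value (upper-tail) = 0.00053
At α=0.1: p < α → reject H₀

reject H₀: yes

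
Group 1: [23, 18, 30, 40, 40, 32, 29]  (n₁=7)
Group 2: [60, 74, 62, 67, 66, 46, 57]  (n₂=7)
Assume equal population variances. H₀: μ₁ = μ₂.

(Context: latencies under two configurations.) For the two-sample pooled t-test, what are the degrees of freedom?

df = n₁ + n₂ − 2 = 7 + 7 − 2 = 12

degrees of freedom = 12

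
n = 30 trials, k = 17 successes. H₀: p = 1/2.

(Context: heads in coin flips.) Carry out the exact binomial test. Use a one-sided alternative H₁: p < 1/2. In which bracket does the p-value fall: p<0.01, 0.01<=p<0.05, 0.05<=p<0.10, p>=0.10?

p-value bracket: p>=0.10

Exact binomial: n=30, k=17, p₀=1/2=0.5000
P(X≤17) from Σ C(n,i)·p₀^i·(1−p₀)^(n−i)
p-value (one-sided, H₁ less) = 0.81920
→ bracket: p>=0.10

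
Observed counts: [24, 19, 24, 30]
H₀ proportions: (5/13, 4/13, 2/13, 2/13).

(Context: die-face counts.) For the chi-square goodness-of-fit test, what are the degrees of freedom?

degrees of freedom = 3

df = k − 1 = 4 − 1 = 3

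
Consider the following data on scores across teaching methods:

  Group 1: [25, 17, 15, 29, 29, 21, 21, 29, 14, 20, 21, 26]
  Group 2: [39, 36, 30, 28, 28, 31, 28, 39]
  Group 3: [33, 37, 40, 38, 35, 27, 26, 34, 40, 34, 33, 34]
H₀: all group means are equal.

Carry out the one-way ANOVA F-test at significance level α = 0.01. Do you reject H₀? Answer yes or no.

reject H₀: yes

Group means [22.25, 32.38, 34.25], grand mean 29.281
SSB = Σnᵢ(x̄ᵢ−x̄)² = 966.094; SSW = ΣΣ(x−x̄ᵢ)² = 694.375
MSB = 966.094/2 = 483.0469; MSW = 694.375/29 = 23.9440
F = MSB/MSW = 20.1741
df = (2, 29)
p-value (upper-tail) = 0.00000
At α=0.01: p < α → reject H₀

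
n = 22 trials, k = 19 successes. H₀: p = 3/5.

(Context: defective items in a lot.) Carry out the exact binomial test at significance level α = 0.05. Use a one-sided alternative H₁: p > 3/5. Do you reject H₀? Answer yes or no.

reject H₀: yes

Exact binomial: n=22, k=19, p₀=3/5=0.6000
P(X≥19) from Σ C(n,i)·p₀^i·(1−p₀)^(n−i)
p-value (one-sided, H₁ greater) = 0.00756
At α=0.05: p < α → reject H₀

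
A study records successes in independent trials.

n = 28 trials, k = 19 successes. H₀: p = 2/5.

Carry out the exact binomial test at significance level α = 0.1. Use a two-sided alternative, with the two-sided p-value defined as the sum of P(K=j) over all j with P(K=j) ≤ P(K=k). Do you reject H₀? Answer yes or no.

reject H₀: yes

Exact binomial: n=28, k=19, p₀=2/5=0.4000
P(X=j) = C(n,j)·p₀^j·(1−p₀)^(n−j); p = Σ P(X=j) over j with P(X=j) ≤ P(X=19)
p-value (two-sided) = 0.00338
At α=0.1: p < α → reject H₀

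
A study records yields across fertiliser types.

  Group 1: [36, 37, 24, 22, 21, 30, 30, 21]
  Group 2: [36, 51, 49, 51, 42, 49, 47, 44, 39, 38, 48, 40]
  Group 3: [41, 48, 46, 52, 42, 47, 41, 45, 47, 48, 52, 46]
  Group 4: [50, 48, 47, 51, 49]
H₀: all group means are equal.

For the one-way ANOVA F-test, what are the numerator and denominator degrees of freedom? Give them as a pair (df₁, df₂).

degrees of freedom = [3, 33]

k = 4 groups, N = 37 total
df = (k−1, N−k) = (4−1, 37−4) = (3, 33)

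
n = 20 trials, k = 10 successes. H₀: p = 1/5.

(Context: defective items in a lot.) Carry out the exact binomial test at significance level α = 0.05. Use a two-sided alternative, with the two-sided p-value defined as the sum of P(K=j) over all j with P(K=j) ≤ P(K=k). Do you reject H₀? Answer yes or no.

Exact binomial: n=20, k=10, p₀=1/5=0.2000
P(X=j) = C(n,j)·p₀^j·(1−p₀)^(n−j); p = Σ P(X=j) over j with P(X=j) ≤ P(X=10)
p-value (two-sided) = 0.00259
At α=0.05: p < α → reject H₀

reject H₀: yes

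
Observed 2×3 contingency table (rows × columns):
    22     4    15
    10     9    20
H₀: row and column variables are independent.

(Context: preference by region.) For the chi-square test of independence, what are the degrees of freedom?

degrees of freedom = 2

df = (r−1)(c−1) = (2−1)·(3−1) = 2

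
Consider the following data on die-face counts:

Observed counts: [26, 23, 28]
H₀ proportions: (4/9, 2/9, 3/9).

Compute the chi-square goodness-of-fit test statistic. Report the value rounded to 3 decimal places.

test statistic = 4.214

n = 77; E_i = n·p_i = [34.22, 17.11, 25.67]
χ² = (26−34.22)²/34.22 + (23−17.11)²/17.11 + (28−25.67)²/25.67 = 4.2143
df = 2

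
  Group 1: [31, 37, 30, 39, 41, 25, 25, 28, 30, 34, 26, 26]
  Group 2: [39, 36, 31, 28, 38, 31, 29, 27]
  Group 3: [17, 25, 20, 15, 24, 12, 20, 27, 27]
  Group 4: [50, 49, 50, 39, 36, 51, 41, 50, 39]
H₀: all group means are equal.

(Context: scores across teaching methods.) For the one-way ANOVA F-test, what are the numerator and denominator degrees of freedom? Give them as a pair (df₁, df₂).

degrees of freedom = [3, 34]

k = 4 groups, N = 38 total
df = (k−1, N−k) = (4−1, 38−4) = (3, 34)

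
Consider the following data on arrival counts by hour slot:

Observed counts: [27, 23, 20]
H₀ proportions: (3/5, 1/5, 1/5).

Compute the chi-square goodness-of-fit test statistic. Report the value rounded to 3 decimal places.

test statistic = 13.714

n = 70; E_i = n·p_i = [42.00, 14.00, 14.00]
χ² = (27−42.00)²/42.00 + (23−14.00)²/14.00 + (20−14.00)²/14.00 = 13.7143
df = 2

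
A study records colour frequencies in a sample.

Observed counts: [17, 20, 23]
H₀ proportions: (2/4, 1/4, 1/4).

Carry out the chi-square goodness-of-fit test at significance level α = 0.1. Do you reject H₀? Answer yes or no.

reject H₀: yes

n = 60; E_i = n·p_i = [30.00, 15.00, 15.00]
χ² = (17−30.00)²/30.00 + (20−15.00)²/15.00 + (23−15.00)²/15.00 = 11.5667
df = 2
p-value (upper-tail) = 0.00308
At α=0.1: p < α → reject H₀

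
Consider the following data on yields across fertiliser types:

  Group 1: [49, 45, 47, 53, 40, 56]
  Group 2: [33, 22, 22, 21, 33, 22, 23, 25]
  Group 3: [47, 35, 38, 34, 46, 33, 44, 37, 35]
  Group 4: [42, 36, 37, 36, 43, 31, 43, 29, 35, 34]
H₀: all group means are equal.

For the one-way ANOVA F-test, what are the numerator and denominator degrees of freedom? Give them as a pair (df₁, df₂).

k = 4 groups, N = 33 total
df = (k−1, N−k) = (4−1, 33−4) = (3, 29)

degrees of freedom = [3, 29]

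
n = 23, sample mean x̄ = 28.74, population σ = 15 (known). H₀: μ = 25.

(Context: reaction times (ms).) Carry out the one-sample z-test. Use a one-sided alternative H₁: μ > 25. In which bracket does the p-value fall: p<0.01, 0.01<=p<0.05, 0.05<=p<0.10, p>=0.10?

SE = σ/√n = 15/√23 = 3.1277
z = (x̄−μ₀)/SE = (28.74−25)/3.1277 = 1.1958
p-value (one-sided, H₁ greater) = 0.11589
→ bracket: p>=0.10

p-value bracket: p>=0.10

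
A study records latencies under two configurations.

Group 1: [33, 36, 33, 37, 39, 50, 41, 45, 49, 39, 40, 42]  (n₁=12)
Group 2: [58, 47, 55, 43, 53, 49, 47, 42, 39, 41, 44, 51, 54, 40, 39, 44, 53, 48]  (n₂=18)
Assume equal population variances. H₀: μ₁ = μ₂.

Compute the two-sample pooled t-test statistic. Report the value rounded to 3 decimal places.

test statistic = -3.124

x̄₁=40.333, s₁=5.516, n₁=12
x̄₂=47.056, s₂=5.936, n₂=18
s_p² = [11·5.516² + 17·5.936²]/28 = 33.3433
SE = √(s_p²·(1/12+1/18)) = 2.1520
t = (40.333−47.056)/2.1520 = -3.1237
df = 28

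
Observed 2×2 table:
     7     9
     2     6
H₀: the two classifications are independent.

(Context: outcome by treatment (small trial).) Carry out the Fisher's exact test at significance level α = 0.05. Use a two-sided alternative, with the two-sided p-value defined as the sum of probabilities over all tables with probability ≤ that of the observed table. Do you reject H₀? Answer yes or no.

reject H₀: no

Margins: r₁=16, r₂=8, c₁=9, c₂=15, n=24
p_obs = C(16,7)·C(8,2)/C(24,9); sum pmf over tables with pmf ≤ p_obs
p-value (two-sided) = 0.65702
At α=0.05: p ≥ α → fail to reject H₀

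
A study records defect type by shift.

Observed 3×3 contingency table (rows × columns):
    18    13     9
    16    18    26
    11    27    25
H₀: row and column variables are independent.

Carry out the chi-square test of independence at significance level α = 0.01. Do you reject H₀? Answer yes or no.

reject H₀: no

Row totals [40, 60, 63], col totals [45, 58, 60], n=163
χ² = (18−11.04)²/11.04 + (13−14.23)²/14.23 + (9−14.72)²/14.72 + (16−16.56)²/16.56 + (18−21.35)²/21.35 + (26−22.09)²/22.09 + (11−17.39)²/17.39 + (27−22.42)²/22.42 + (25−23.19)²/23.19 = 11.3811
df = 4
p-value (upper-tail) = 0.02260
At α=0.01: p ≥ α → fail to reject H₀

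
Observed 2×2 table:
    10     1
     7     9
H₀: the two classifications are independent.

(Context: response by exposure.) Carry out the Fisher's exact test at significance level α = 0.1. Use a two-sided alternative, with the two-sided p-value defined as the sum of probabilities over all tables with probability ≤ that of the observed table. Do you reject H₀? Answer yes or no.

Margins: r₁=11, r₂=16, c₁=17, c₂=10, n=27
p_obs = C(11,10)·C(16,7)/C(27,17); sum pmf over tables with pmf ≤ p_obs
p-value (two-sided) = 0.01832
At α=0.1: p < α → reject H₀

reject H₀: yes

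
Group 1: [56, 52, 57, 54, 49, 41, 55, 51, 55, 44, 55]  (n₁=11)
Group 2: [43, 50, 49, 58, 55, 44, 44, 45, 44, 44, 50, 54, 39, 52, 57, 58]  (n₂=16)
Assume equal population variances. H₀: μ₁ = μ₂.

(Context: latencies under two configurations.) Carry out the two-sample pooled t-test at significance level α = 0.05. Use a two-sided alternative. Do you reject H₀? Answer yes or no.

reject H₀: no

x̄₁=51.727, s₁=5.159, n₁=11
x̄₂=49.125, s₂=6.054, n₂=16
s_p² = [10·5.159² + 15·6.054²]/25 = 32.6373
SE = √(s_p²·(1/11+1/16)) = 2.2376
t = (51.727−49.125)/2.2376 = 1.1630
df = 25
p-value (two-sided) = 0.25582
At α=0.05: p ≥ α → fail to reject H₀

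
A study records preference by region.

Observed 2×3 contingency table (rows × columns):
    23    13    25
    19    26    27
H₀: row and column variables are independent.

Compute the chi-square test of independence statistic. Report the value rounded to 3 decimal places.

Row totals [61, 72], col totals [42, 39, 52], n=133
χ² = (23−19.26)²/19.26 + (13−17.89)²/17.89 + (25−23.85)²/23.85 + (19−22.74)²/22.74 + (26−21.11)²/21.11 + (27−28.15)²/28.15 = 3.9082
df = 2

test statistic = 3.908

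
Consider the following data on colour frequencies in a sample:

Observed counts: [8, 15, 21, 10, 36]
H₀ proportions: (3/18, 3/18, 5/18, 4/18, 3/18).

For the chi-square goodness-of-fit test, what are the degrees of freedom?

df = k − 1 = 5 − 1 = 4

degrees of freedom = 4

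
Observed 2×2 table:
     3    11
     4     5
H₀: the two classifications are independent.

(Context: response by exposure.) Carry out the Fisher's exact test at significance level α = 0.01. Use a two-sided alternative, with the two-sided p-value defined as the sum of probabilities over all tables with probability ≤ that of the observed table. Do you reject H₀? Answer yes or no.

Margins: r₁=14, r₂=9, c₁=7, c₂=16, n=23
p_obs = C(14,3)·C(9,4)/C(23,7); sum pmf over tables with pmf ≤ p_obs
p-value (two-sided) = 0.36304
At α=0.01: p ≥ α → fail to reject H₀

reject H₀: no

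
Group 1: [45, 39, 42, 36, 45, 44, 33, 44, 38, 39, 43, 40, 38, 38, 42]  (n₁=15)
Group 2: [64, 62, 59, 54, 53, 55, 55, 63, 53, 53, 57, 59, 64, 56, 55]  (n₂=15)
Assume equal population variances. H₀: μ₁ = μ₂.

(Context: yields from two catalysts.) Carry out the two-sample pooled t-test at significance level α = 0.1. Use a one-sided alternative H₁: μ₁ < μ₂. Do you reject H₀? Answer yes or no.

reject H₀: yes

x̄₁=40.400, s₁=3.542, n₁=15
x̄₂=57.467, s₂=4.086, n₂=15
s_p² = [14·3.542² + 14·4.086²]/28 = 14.6190
SE = √(s_p²·(1/15+1/15)) = 1.3961
t = (40.400−57.467)/1.3961 = -12.2242
df = 28
p-value (one-sided, H₁ less) = 0.00000
At α=0.1: p < α → reject H₀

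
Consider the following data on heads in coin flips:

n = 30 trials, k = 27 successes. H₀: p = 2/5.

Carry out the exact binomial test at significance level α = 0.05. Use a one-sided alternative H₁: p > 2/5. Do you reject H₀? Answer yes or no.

reject H₀: yes

Exact binomial: n=30, k=27, p₀=2/5=0.4000
P(X≥27) from Σ C(n,i)·p₀^i·(1−p₀)^(n−i)
p-value (one-sided, H₁ greater) = 0.00000
At α=0.05: p < α → reject H₀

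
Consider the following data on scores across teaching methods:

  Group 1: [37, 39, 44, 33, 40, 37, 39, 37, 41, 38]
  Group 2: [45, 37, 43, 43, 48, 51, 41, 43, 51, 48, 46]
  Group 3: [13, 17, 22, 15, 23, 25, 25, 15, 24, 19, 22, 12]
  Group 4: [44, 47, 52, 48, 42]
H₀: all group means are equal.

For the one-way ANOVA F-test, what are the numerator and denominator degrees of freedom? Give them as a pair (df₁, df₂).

degrees of freedom = [3, 34]

k = 4 groups, N = 38 total
df = (k−1, N−k) = (4−1, 38−4) = (3, 34)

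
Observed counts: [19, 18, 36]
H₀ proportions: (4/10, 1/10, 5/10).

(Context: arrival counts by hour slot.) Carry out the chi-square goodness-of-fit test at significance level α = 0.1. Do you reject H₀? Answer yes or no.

reject H₀: yes

n = 73; E_i = n·p_i = [29.20, 7.30, 36.50]
χ² = (19−29.20)²/29.20 + (18−7.30)²/7.30 + (36−36.50)²/36.50 = 19.2534
df = 2
p-value (upper-tail) = 0.00007
At α=0.1: p < α → reject H₀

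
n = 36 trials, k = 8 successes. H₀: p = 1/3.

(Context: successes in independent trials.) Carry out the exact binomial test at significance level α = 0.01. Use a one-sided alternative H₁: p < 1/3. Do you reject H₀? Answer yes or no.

reject H₀: no

Exact binomial: n=36, k=8, p₀=1/3=0.3333
P(X≤8) from Σ C(n,i)·p₀^i·(1−p₀)^(n−i)
p-value (one-sided, H₁ less) = 0.10548
At α=0.01: p ≥ α → fail to reject H₀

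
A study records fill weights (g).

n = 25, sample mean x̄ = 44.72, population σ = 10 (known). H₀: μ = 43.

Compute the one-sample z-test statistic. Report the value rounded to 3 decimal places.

test statistic = 0.860

SE = σ/√n = 10/√25 = 2.0000
z = (x̄−μ₀)/SE = (44.72−43)/2.0000 = 0.8600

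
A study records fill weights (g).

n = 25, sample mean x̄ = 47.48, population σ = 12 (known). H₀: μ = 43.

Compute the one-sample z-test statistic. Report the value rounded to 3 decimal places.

test statistic = 1.867

SE = σ/√n = 12/√25 = 2.4000
z = (x̄−μ₀)/SE = (47.48−43)/2.4000 = 1.8667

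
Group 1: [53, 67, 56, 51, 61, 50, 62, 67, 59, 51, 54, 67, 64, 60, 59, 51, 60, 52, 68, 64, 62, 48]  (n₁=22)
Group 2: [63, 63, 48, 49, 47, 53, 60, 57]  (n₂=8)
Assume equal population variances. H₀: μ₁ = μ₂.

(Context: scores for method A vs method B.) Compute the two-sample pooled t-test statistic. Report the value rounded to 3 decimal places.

x̄₁=58.455, s₁=6.375, n₁=22
x̄₂=55.000, s₂=6.655, n₂=8
s_p² = [21·6.375² + 7·6.655²]/28 = 41.5519
SE = √(s_p²·(1/22+1/8)) = 2.6613
t = (58.455−55.000)/2.6613 = 1.2980
df = 28

test statistic = 1.298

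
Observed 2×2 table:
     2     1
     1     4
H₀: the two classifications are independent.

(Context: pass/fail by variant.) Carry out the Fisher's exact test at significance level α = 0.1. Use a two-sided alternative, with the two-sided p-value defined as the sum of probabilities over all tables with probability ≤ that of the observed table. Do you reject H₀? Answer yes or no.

reject H₀: no

Margins: r₁=3, r₂=5, c₁=3, c₂=5, n=8
p_obs = C(3,2)·C(5,1)/C(8,3); sum pmf over tables with pmf ≤ p_obs
p-value (two-sided) = 0.46429
At α=0.1: p ≥ α → fail to reject H₀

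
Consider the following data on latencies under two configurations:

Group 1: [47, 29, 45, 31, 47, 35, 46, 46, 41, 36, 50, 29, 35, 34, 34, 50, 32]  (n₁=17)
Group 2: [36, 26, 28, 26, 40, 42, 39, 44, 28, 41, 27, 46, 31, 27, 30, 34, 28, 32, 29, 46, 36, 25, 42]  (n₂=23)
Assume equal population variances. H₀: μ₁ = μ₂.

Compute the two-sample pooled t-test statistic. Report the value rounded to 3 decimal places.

test statistic = 2.230

x̄₁=39.235, s₁=7.546, n₁=17
x̄₂=34.043, s₂=7.081, n₂=23
s_p² = [16·7.546² + 22·7.081²]/38 = 53.0004
SE = √(s_p²·(1/17+1/23)) = 2.3285
t = (39.235−34.043)/2.3285 = 2.2297
df = 38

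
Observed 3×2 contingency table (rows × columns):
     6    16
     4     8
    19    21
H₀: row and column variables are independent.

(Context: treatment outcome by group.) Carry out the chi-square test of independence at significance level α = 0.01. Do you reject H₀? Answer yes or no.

Row totals [22, 12, 40], col totals [29, 45], n=74
χ² = (6−8.62)²/8.62 + (16−13.38)²/13.38 + (4−4.70)²/4.70 + (8−7.30)²/7.30 + (19−15.68)²/15.68 + (21−24.32)²/24.32 = 2.6429
df = 2
p-value (upper-tail) = 0.26675
At α=0.01: p ≥ α → fail to reject H₀

reject H₀: no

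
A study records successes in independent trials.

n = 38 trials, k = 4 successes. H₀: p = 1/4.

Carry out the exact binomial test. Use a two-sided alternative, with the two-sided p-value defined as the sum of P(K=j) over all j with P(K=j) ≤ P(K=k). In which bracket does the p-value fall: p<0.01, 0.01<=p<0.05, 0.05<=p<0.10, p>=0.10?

Exact binomial: n=38, k=4, p₀=1/4=0.2500
P(X=j) = C(n,j)·p₀^j·(1−p₀)^(n−j); p = Σ P(X=j) over j with P(X=j) ≤ P(X=4)
p-value (two-sided) = 0.03907
→ bracket: 0.01<=p<0.05

p-value bracket: 0.01<=p<0.05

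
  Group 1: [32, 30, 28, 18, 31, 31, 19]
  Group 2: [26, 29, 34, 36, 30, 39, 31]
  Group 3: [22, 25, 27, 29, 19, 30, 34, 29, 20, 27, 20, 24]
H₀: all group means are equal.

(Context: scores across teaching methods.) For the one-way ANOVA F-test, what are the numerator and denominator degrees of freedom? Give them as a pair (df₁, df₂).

degrees of freedom = [2, 23]

k = 3 groups, N = 26 total
df = (k−1, N−k) = (3−1, 26−3) = (2, 23)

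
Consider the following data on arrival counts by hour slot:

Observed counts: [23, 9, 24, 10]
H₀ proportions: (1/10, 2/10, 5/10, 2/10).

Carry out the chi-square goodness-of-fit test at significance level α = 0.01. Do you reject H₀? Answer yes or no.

reject H₀: yes

n = 66; E_i = n·p_i = [6.60, 13.20, 33.00, 13.20]
χ² = (23−6.60)²/6.60 + (9−13.20)²/13.20 + (24−33.00)²/33.00 + (10−13.20)²/13.20 = 45.3182
df = 3
p-value (upper-tail) = 0.00000
At α=0.01: p < α → reject H₀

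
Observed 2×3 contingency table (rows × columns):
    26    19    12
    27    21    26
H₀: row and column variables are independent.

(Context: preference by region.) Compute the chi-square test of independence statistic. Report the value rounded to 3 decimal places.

test statistic = 3.123

Row totals [57, 74], col totals [53, 40, 38], n=131
χ² = (26−23.06)²/23.06 + (19−17.40)²/17.40 + (12−16.53)²/16.53 + (27−29.94)²/29.94 + (21−22.60)²/22.60 + (26−21.47)²/21.47 = 3.1233
df = 2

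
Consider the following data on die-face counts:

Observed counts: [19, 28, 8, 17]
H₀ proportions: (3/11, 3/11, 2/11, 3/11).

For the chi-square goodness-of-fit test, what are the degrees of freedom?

df = k − 1 = 4 − 1 = 3

degrees of freedom = 3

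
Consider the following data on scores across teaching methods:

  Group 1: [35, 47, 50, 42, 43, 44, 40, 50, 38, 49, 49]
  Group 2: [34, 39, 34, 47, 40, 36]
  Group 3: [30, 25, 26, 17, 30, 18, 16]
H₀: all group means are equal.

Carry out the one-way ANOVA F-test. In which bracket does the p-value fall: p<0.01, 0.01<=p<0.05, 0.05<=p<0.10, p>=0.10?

p-value bracket: p<0.01

Group means [44.27, 38.33, 23.14], grand mean 36.625
SSB = Σnᵢ(x̄ᵢ−x̄)² = 1933.253; SSW = ΣΣ(x−x̄ᵢ)² = 610.372
MSB = 1933.253/2 = 966.6264; MSW = 610.372/21 = 29.0653
F = MSB/MSW = 33.2570
df = (2, 21)
p-value (upper-tail) = 0.00000
→ bracket: p<0.01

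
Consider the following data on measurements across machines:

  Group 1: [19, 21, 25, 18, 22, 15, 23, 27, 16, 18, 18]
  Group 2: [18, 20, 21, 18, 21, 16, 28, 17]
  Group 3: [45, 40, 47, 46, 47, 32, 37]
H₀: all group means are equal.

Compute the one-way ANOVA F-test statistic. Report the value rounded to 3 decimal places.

test statistic = 63.758

Group means [20.18, 19.88, 42.00], grand mean 25.962
SSB = Σnᵢ(x̄ᵢ−x̄)² = 2464.450; SSW = ΣΣ(x−x̄ᵢ)² = 444.511
MSB = 2464.450/2 = 1232.2251; MSW = 444.511/23 = 19.3266
F = MSB/MSW = 63.7580
df = (2, 23)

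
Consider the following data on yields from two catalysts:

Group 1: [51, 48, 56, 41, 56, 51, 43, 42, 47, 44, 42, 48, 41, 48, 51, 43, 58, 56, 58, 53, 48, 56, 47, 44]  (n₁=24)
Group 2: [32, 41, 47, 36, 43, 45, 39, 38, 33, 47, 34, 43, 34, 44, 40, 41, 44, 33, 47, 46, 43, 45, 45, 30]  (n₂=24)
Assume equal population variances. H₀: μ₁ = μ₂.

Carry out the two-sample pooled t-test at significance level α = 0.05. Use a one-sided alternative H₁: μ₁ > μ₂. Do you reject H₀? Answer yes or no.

x̄₁=48.833, s₁=5.693, n₁=24
x̄₂=40.417, s₂=5.397, n₂=24
s_p² = [23·5.693² + 23·5.397²]/46 = 30.7645
SE = √(s_p²·(1/24+1/24)) = 1.6012
t = (48.833−40.417)/1.6012 = 5.2566
df = 46
p-value (one-sided, H₁ greater) = 0.00000
At α=0.05: p < α → reject H₀

reject H₀: yes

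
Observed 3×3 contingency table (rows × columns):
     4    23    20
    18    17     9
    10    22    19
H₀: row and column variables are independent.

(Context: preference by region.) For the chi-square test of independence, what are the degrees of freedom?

degrees of freedom = 4

df = (r−1)(c−1) = (3−1)·(3−1) = 4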